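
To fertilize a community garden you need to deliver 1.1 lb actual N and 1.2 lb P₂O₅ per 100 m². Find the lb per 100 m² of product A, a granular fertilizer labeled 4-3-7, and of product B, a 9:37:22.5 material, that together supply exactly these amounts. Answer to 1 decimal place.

24.7 lb product A, 1.2 lb product B

Per-100 m² balance (a = product A, b = product B):
N: 0.04·a + 0.09·b = 1.1
P₂O₅: 0.03·a + 0.37·b = 1.2
From row1: a = (1.1 − 0.09·b) / 0.04.
Into row2: 0.03·(1.1 − 0.09·b)/0.04 + 0.37·b = 1.2 → b = 1.23967, a = 24.7107.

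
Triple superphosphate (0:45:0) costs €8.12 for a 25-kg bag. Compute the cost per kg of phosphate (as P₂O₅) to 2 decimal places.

€0.72 per kg P₂O₅

P₂O₅ in bag = 25 × 45% = 11.25 kg.
Cost per kg P₂O₅ = €8.12 / 11.25 = €0.7218.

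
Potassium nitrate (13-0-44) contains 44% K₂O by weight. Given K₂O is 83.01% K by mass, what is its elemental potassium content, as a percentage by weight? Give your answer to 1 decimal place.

%K = 44 × 0.8301 = 36.5244%.

36.5% K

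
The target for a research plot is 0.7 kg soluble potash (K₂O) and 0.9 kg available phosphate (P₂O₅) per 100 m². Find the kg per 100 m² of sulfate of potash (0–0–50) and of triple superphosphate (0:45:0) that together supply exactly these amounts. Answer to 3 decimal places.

1.400 kg sulfate of potash, 2.000 kg triple superphosphate

Let a = kg of sulfate of potash, b = kg of triple superphosphate (per 100 m²).
K₂O: 0.5·a + 0·b = 0.7
P₂O₅: 0·a + 0.45·b = 0.9
Solving simultaneously: a = 1.4, b = 2.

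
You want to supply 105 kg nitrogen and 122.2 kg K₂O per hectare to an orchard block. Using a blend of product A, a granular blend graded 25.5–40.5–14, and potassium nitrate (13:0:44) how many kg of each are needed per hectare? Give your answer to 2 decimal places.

Per-hectare balance (a = product A, b = potassium nitrate):
N: 0.255·a + 0.13·b = 105
K₂O: 0.14·a + 0.44·b = 122.2
Solving simultaneously: a = 322.489, b = 175.117.

322.49 kg product A, 175.12 kg potassium nitrate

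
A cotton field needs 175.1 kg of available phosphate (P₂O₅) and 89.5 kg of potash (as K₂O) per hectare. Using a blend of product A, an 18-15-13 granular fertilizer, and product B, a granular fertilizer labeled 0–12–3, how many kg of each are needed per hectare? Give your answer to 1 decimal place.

494.3 kg product A, 841.3 kg product B

Let a = kg of product A, b = kg of product B (per hectare).
P₂O₅: 0.15·a + 0.12·b = 175.1
K₂O: 0.13·a + 0.03·b = 89.5
Solving simultaneously: a = 494.324, b = 841.261.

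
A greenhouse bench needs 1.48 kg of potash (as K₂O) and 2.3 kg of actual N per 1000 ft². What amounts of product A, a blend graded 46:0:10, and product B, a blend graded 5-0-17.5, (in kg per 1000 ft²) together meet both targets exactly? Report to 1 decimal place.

With a, b = kg per 1000 ft² of product A and product B:
K₂O: 0.1·a + 0.175·b = 1.48
N: 0.46·a + 0.05·b = 2.3
Eliminate a: (row1) − 0.1/0.46·(row2) → 0.16413·b = 0.98, so b = 5.97086.
Back-substitute: a = (1.48 − 0.175·5.97086) / 0.1 = 4.35099.

4.4 kg product A, 6.0 kg product B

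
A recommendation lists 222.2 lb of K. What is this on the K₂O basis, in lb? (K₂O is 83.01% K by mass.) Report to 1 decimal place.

267.7 lb K₂O

K₂O = 222.2 / 0.8301 = 267.679 lb.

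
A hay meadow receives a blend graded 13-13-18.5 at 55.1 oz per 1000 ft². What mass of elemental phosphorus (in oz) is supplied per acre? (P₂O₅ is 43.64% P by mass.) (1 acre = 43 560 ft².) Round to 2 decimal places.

P₂O₅ per 1000 ft² = 55.1 × 13% = 7.163 oz.
Elemental P = 7.163 × 0.4364 = 3.12593 oz per 1000 ft².
Convert to per acre: 3.12593 × 43.56 = 136.166 oz.

136.17 oz P per acre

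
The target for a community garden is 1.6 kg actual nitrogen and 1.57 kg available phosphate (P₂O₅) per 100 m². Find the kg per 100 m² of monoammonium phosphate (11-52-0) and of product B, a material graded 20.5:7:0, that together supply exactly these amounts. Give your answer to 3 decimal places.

2.122 kg monoammonium phosphate, 6.666 kg product B

With a, b = kg per 100 m² of monoammonium phosphate and product B:
N: 0.11·a + 0.205·b = 1.6
P₂O₅: 0.52·a + 0.07·b = 1.57
From row1: a = (1.6 − 0.205·b) / 0.11.
Into row2: 0.52·(1.6 − 0.205·b)/0.11 + 0.07·b = 1.57 → b = 6.66633, a = 2.12184.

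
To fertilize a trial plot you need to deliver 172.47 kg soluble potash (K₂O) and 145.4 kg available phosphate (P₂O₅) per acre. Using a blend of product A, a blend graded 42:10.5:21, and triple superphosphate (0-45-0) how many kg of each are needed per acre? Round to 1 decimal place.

821.3 kg product A, 131.5 kg triple superphosphate

With a, b = kg per acre of product A and triple superphosphate:
K₂O: 0.21·a + 0·b = 172.47
P₂O₅: 0.105·a + 0.45·b = 145.4
From row1: a = (172.47 − 0·b) / 0.21.
Into row2: 0.105·(172.47 − 0·b)/0.21 + 0.45·b = 145.4 → b = 131.478, a = 821.286.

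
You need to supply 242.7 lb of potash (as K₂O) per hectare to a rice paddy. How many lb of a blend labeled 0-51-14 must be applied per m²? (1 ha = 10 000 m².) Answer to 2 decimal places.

0.17 lb of product per sq m

Product per hectare = 242.7 / 14% = 1733.57 lb.
Convert to per m²: 1733.57 × 0.0001 = 0.173357 lb.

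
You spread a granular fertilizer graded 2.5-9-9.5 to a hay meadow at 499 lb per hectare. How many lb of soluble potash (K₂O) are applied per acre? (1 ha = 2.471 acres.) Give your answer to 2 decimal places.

K₂O per hectare = 499 × 9.5% = 47.405 lb.
Convert to per acre: 47.405 × 0.404694 = 19.1845 lb.

19.18 lb K₂O per acre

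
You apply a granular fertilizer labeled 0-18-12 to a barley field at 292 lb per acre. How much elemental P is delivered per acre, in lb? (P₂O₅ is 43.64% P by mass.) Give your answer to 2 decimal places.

22.94 lb P per acre

P₂O₅ per acre = 292 × 18% = 52.56 lb.
Elemental P = 52.56 × 0.4364 = 22.9372 lb per acre.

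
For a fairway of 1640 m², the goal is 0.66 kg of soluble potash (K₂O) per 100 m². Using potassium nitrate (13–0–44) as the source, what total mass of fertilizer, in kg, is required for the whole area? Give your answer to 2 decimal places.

24.60 kg

Product per 100 m² = 0.66 / 44% = 1.5 kg.
Total product = 1.5 × 1640 / 100 = 24.6 kg.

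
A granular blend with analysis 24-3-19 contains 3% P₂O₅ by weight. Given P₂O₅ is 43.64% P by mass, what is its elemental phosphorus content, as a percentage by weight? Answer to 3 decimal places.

1.309% P

%P = 3 × 0.4364 = 1.3092%.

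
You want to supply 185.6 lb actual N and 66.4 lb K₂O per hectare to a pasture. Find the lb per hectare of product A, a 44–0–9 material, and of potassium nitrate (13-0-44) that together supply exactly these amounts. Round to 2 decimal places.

With a, b = lb per hectare of product A and potassium nitrate:
N: 0.44·a + 0.13·b = 185.6
K₂O: 0.09·a + 0.44·b = 66.4
Eliminate b: (row1) − 0.13/0.44·(row2) → 0.413409·a = 165.982, so a = 401.495.
Then b = (66.4 − 0.09·401.495) / 0.44 = 68.785.

401.50 lb product A, 68.79 lb potassium nitrate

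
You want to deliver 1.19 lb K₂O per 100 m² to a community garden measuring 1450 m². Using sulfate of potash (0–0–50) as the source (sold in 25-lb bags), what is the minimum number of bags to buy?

Product per 100 m² = 1.19 / 50% = 2.38 lb.
Total product = 2.38 × 1450 / 100 = 34.51 lb.
Bags = ⌈34.51 / 25⌉ = 2.

2 bags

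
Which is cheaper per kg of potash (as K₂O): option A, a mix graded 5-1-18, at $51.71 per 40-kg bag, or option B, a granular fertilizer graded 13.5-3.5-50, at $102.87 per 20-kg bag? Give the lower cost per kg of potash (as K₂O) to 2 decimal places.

$7.18 per kg K₂O (option A)

option A: K₂O per bag = 40 × 18% = 7.2 kg; cost = 51.71 / 7.2 = $7.1819/kg K₂O.
option B: K₂O per bag = 20 × 50% = 10 kg; cost = 102.87 / 10 = $10.2870/kg K₂O.
option A is cheaper.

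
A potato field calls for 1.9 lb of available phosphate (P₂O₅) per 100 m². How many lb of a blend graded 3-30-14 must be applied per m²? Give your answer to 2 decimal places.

Product per 100 m² = 1.9 / 30% = 6.33333 lb.
Convert to per m²: 6.33333 × 0.01 = 0.0633333 lb.

0.06 lb of product per sq m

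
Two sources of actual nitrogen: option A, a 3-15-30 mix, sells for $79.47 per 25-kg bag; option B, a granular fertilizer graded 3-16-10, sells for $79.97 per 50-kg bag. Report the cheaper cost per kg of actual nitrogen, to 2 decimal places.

option A: N per bag = 25 × 3% = 0.75 kg; cost = 79.47 / 0.75 = $105.9600/kg N.
option B: N per bag = 50 × 3% = 1.5 kg; cost = 79.97 / 1.5 = $53.3133/kg N.
option B is cheaper.

$53.31 per kg N (option B)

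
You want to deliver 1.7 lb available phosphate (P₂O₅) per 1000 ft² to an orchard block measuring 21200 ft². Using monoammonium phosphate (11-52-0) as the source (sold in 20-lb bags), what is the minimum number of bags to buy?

4 bags

Product per 1000 ft² = 1.7 / 52% = 3.26923 lb.
Total product = 3.26923 × 21200 / 1000 = 69.3077 lb.
Bags = ⌈69.3077 / 20⌉ = 4.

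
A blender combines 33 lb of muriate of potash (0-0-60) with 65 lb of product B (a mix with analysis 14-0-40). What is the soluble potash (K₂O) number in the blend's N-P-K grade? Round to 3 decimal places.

Total mass = 33 + 65 = 98 lb.
K₂O mass = 60%×33 + 40%×65 = 45.8 lb.
% K₂O = 45.8 / 98 = 46.7347%.

46.735% K₂O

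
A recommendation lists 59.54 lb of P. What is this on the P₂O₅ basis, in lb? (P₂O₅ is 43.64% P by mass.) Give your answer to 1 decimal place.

136.4 lb P₂O₅

P₂O₅ = 59.54 / 0.4364 = 136.434 lb.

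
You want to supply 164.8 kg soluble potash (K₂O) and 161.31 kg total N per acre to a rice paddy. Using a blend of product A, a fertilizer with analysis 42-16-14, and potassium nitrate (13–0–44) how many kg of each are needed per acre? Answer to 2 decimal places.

Let a = kg of product A, b = kg of potassium nitrate (per acre).
K₂O: 0.14·a + 0.44·b = 164.8
N: 0.42·a + 0.13·b = 161.31
From row1: a = (164.8 − 0.44·b) / 0.14.
Into row2: 0.42·(164.8 − 0.44·b)/0.14 + 0.13·b = 161.31 → b = 279.908, a = 297.433.

297.43 kg product A, 279.91 kg potassium nitrate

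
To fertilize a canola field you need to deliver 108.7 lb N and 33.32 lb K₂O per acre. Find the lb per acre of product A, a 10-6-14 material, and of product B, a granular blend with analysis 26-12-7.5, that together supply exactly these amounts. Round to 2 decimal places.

With a, b = lb per acre of product A and product B:
N: 0.1·a + 0.26·b = 108.7
K₂O: 0.14·a + 0.075·b = 33.32
Eliminate a: (row1) − 0.1/0.14·(row2) → 0.206429·b = 84.9, so b = 411.2803.
Back-substitute: a = (108.7 − 0.26·411.2803) / 0.1 = 17.6713.

17.67 lb product A, 411.28 lb product B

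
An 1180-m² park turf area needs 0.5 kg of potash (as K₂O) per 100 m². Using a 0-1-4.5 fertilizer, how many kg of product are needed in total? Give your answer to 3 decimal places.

131.111 kg

Product per 100 m² = 0.5 / 4.5% = 11.1111 kg.
Total product = 11.1111 × 1180 / 100 = 131.1111 kg.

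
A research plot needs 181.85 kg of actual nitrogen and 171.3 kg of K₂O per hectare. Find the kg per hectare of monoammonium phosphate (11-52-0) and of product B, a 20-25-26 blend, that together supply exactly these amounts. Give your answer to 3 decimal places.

Let a = kg of monoammonium phosphate, b = kg of product B (per hectare).
N: 0.11·a + 0.2·b = 181.85
K₂O: 0·a + 0.26·b = 171.3
Solving simultaneously: a = 455.2797, b = 658.8462.

455.280 kg monoammonium phosphate, 658.846 kg product B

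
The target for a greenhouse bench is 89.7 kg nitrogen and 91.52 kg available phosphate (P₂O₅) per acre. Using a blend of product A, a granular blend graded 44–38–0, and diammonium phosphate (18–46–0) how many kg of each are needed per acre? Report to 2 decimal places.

184.99 kg product A, 46.14 kg diammonium phosphate

With a, b = kg per acre of product A and diammonium phosphate:
N: 0.44·a + 0.18·b = 89.7
P₂O₅: 0.38·a + 0.46·b = 91.52
Eliminate b: (row1) − 0.18/0.46·(row2) → 0.291304·a = 53.8878, so a = 184.988.
Then b = (91.52 − 0.38·184.988) / 0.46 = 46.1403.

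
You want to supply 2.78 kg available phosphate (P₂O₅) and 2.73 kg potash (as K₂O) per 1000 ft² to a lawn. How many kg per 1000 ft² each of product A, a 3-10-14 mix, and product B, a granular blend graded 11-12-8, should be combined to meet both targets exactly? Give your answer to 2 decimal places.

Per-1000 ft² balance (a = product A, b = product B):
P₂O₅: 0.1·a + 0.12·b = 2.78
K₂O: 0.14·a + 0.08·b = 2.73
Eliminate b: (row1) − 0.12/0.08·(row2) → -0.11·a = -1.315, so a = 11.9545.
Then b = (2.73 − 0.14·11.9545) / 0.08 = 13.2045.

11.95 kg product A, 13.20 kg product B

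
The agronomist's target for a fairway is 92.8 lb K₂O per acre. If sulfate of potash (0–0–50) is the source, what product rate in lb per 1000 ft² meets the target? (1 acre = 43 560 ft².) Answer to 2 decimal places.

4.26 lb of product per thousand sq ft

Product per acre = 92.8 / 50% = 185.6 lb.
Convert to per 1000 ft²: 185.6 × 0.0229568 = 4.26079 lb.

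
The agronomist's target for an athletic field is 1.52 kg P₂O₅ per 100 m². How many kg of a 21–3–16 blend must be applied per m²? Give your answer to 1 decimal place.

0.5 kg of product per sq m

Product per 100 m² = 1.52 / 3% = 50.6667 kg.
Convert to per m²: 50.6667 × 0.01 = 0.506667 kg.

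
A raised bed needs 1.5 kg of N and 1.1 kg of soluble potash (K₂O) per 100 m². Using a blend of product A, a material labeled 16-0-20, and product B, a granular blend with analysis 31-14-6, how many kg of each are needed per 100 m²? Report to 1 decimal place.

4.8 kg product A, 2.4 kg product B

With a, b = kg per 100 m² of product A and product B:
N: 0.16·a + 0.31·b = 1.5
K₂O: 0.2·a + 0.06·b = 1.1
Eliminate a: (row1) − 0.16/0.2·(row2) → 0.262·b = 0.62, so b = 2.36641.
Back-substitute: a = (1.5 − 0.31·2.36641) / 0.16 = 4.79008.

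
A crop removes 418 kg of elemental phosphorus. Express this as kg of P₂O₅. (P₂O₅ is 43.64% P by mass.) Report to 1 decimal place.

P₂O₅ = 418 / 0.4364 = 957.837 kg.

957.8 kg P₂O₅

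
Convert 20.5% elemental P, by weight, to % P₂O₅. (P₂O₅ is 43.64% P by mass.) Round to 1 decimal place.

%P₂O₅ = 20.5 / 0.4364 = 46.9753%.

47.0% P₂O₅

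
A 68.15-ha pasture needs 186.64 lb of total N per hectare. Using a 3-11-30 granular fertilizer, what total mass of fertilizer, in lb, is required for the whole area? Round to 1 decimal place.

Product per hectare = 186.64 / 3% = 6221.33 lb.
Total product = 6221.33 × 68.15 = 423983.87 lb.

423983.9 lb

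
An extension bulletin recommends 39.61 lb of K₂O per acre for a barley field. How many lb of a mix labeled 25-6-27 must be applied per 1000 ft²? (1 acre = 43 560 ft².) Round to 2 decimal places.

Product per acre = 39.61 / 27% = 146.704 lb.
Convert to per 1000 ft²: 146.704 × 0.0229568 = 3.36785 lb.

3.37 lb of product per thousand sq ft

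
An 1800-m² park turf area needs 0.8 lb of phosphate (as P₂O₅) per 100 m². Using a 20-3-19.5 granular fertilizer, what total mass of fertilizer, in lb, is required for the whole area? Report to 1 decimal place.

480.0 lb

Product per 100 m² = 0.8 / 3% = 26.6667 lb.
Total product = 26.6667 × 1800 / 100 = 480 lb.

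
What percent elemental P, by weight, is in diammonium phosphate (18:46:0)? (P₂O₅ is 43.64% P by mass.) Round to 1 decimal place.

20.1% P

%P = 46 × 0.4364 = 20.0744%.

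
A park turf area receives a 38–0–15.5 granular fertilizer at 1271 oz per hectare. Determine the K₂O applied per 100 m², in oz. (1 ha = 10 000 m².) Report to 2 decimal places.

K₂O per hectare = 1271 × 15.5% = 197.005 oz.
Convert to per 100 m²: 197.005 × 0.01 = 1.97005 oz.

1.97 oz K₂O per hundred sq m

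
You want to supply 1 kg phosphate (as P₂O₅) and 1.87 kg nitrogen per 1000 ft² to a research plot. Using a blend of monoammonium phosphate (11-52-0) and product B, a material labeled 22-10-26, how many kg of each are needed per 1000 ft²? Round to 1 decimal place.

Let a = kg of monoammonium phosphate, b = kg of product B (per 1000 ft²).
P₂O₅: 0.52·a + 0.1·b = 1
N: 0.11·a + 0.22·b = 1.87
Eliminate b: (row1) − 0.1/0.22·(row2) → 0.47·a = 0.15, so a = 0.319149.
Then b = (1.87 − 0.11·0.319149) / 0.22 = 8.34043.

0.3 kg monoammonium phosphate, 8.3 kg product B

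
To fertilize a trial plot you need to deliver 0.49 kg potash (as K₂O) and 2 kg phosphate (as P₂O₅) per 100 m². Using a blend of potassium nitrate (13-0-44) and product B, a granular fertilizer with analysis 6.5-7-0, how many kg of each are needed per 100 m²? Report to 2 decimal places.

With a, b = kg per 100 m² of potassium nitrate and product B:
K₂O: 0.44·a + 0·b = 0.49
P₂O₅: 0·a + 0.07·b = 2
Solving simultaneously: a = 1.11364, b = 28.5714.

1.11 kg potassium nitrate, 28.57 kg product B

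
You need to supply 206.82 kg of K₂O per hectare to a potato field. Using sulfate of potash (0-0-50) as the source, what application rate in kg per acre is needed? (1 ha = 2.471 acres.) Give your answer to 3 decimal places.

167.398 kg of product per acre

Product per hectare = 206.82 / 50% = 413.64 kg.
Convert to per acre: 413.64 × 0.404694 = 167.3978 kg.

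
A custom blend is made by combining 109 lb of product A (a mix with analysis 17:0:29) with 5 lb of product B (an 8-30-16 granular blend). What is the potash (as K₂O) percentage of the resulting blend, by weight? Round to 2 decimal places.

Total mass = 109 + 5 = 114 lb.
K₂O mass = 29%×109 + 16%×5 = 32.41 lb.
% K₂O = 32.41 / 114 = 28.4298%.

28.43% K₂O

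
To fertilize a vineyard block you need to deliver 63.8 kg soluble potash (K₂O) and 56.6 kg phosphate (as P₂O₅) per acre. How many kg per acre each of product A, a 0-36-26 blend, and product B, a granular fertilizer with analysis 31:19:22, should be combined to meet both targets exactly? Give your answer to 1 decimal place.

11.1 kg product A, 276.9 kg product B

With a, b = kg per acre of product A and product B:
K₂O: 0.26·a + 0.22·b = 63.8
P₂O₅: 0.36·a + 0.19·b = 56.6
Eliminate b: (row1) − 0.22/0.19·(row2) → -0.156842·a = -1.73684, so a = 11.0738.
Then b = (56.6 − 0.36·11.0738) / 0.19 = 276.913.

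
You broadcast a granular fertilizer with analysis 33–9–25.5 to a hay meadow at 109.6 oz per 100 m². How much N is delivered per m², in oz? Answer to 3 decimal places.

0.362 oz N per sq m

nitrogen per 100 m² = 109.6 × 33% = 36.168 oz.
Convert to per m²: 36.168 × 0.01 = 0.36168 oz.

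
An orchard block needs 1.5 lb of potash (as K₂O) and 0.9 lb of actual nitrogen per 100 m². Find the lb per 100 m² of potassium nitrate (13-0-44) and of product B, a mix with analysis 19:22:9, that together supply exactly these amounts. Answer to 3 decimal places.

Per-100 m² balance (a = potassium nitrate, b = product B):
K₂O: 0.44·a + 0.09·b = 1.5
N: 0.13·a + 0.19·b = 0.9
Eliminate a: (row1) − 0.44/0.13·(row2) → -0.553077·b = -1.54615, so b = 2.79555.
Back-substitute: a = (1.5 − 0.09·2.79555) / 0.44 = 2.83727.

2.837 lb potassium nitrate, 2.796 lb product B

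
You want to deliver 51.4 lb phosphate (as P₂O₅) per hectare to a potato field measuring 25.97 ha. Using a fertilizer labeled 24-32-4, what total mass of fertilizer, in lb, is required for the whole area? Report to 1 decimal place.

4171.4 lb

Product per hectare = 51.4 / 32% = 160.625 lb.
Total product = 160.625 × 25.97 = 4171.43 lb.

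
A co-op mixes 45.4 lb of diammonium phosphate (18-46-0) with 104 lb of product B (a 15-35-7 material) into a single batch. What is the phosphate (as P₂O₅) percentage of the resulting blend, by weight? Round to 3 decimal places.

Total mass = 45.4 + 104 = 149.4 lb.
P₂O₅ mass = 46%×45.4 + 35%×104 = 57.284 lb.
% P₂O₅ = 57.284 / 149.4 = 38.3427%.

38.343% P₂O₅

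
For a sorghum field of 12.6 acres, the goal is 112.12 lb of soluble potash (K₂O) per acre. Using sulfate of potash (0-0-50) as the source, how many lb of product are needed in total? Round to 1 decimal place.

Product per acre = 112.12 / 50% = 224.24 lb.
Total product = 224.24 × 12.6 = 2825.42 lb.

2825.4 lb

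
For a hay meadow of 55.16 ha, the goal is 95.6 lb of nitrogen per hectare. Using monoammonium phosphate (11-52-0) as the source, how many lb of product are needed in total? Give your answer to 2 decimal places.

47939.05 lb

Product per hectare = 95.6 / 11% = 869.091 lb.
Total product = 869.091 × 55.16 = 47939.0545 lb.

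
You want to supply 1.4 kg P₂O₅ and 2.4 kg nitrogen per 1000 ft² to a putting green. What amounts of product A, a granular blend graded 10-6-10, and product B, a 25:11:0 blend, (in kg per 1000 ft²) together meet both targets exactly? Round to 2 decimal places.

21.50 kg product A, 1.00 kg product B

Per-1000 ft² balance (a = product A, b = product B):
P₂O₅: 0.06·a + 0.11·b = 1.4
N: 0.1·a + 0.25·b = 2.4
Solving simultaneously: a = 21.5, b = 1.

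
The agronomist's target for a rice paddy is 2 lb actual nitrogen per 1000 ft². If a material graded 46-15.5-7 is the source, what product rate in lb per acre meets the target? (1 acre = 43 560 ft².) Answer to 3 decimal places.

Product per 1000 ft² = 2 / 46% = 4.34783 lb.
Convert to per acre: 4.34783 × 43.56 = 189.3913 lb.

189.391 lb of product per acre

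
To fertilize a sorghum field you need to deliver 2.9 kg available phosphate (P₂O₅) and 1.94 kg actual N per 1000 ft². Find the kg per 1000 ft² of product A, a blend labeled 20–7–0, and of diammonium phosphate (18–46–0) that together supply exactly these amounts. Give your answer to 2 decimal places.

4.66 kg product A, 5.59 kg diammonium phosphate

Per-1000 ft² balance (a = product A, b = diammonium phosphate):
P₂O₅: 0.07·a + 0.46·b = 2.9
N: 0.2·a + 0.18·b = 1.94
Eliminate a: (row1) − 0.07/0.2·(row2) → 0.397·b = 2.221, so b = 5.59446.
Back-substitute: a = (2.9 − 0.46·5.59446) / 0.07 = 4.66499.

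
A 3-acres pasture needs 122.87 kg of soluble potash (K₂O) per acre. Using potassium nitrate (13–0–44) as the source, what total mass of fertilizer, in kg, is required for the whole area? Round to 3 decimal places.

837.750 kg

Product per acre = 122.87 / 44% = 279.25 kg.
Total product = 279.25 × 3 = 837.75 kg.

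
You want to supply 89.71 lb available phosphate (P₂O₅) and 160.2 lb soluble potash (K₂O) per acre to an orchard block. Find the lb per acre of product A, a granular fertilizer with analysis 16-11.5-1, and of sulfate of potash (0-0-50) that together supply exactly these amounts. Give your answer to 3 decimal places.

Let a = lb of product A, b = lb of sulfate of potash (per acre).
P₂O₅: 0.115·a + 0·b = 89.71
K₂O: 0.01·a + 0.5·b = 160.2
Eliminate a: (row1) − 0.115/0.01·(row2) → -5.75·b = -1752.59, so b = 304.7983.
Back-substitute: a = (89.71 − 0·304.7983) / 0.115 = 780.08696.

780.087 lb product A, 304.798 lb sulfate of potash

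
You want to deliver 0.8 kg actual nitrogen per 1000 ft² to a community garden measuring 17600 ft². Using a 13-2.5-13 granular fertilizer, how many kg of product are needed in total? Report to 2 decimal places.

Product per 1000 ft² = 0.8 / 13% = 6.15385 kg.
Total product = 6.15385 × 17600 / 1000 = 108.308 kg.

108.31 kg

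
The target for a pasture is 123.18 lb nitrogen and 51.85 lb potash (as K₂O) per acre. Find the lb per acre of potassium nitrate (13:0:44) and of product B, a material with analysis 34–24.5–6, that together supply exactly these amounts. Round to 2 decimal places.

72.20 lb potassium nitrate, 334.69 lb product B

Per-acre balance (a = potassium nitrate, b = product B):
N: 0.13·a + 0.34·b = 123.18
K₂O: 0.44·a + 0.06·b = 51.85
Eliminate a: (row1) − 0.13/0.44·(row2) → 0.322273·b = 107.861, so b = 334.688.
Back-substitute: a = (123.18 − 0.34·334.688) / 0.13 = 72.2017.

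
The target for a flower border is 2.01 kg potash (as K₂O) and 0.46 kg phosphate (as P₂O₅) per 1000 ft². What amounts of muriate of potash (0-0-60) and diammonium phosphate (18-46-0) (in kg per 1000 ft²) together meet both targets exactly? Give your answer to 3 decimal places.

Let a = kg of muriate of potash, b = kg of diammonium phosphate (per 1000 ft²).
K₂O: 0.6·a + 0·b = 2.01
P₂O₅: 0·a + 0.46·b = 0.46
Solving simultaneously: a = 3.35, b = 1.

3.350 kg muriate of potash, 1.000 kg diammonium phosphate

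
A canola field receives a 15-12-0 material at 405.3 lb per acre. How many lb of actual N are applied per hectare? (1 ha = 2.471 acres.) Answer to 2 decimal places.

nitrogen per acre = 405.3 × 15% = 60.795 lb.
Convert to per hectare: 60.795 × 2.471 = 150.224 lb.

150.22 lb N per hectare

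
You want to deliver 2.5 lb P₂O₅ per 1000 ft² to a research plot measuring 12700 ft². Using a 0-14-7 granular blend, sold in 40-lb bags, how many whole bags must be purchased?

Product per 1000 ft² = 2.5 / 14% = 17.8571 lb.
Total product = 17.8571 × 12700 / 1000 = 226.786 lb.
Bags = ⌈226.786 / 40⌉ = 6.

6 bags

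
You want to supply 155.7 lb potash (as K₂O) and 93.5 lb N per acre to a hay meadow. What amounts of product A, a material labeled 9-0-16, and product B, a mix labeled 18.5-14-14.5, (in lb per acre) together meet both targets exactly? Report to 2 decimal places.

921.27 lb product A, 57.22 lb product B

Let a = lb of product A, b = lb of product B (per acre).
K₂O: 0.16·a + 0.145·b = 155.7
N: 0.09·a + 0.185·b = 93.5
Solving simultaneously: a = 921.269, b = 57.2205.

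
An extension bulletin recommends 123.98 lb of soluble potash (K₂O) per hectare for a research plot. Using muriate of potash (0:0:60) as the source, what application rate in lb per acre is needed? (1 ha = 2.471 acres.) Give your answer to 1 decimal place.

Product per hectare = 123.98 / 60% = 206.633 lb.
Convert to per acre: 206.633 × 0.404694 = 83.6234 lb.

83.6 lb of product per acre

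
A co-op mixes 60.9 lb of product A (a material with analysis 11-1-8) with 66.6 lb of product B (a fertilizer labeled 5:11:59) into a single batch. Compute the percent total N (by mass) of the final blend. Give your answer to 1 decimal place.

7.9% N

Total mass = 60.9 + 66.6 = 127.5 lb.
N mass = 11%×60.9 + 5%×66.6 = 10.029 lb.
% N = 10.029 / 127.5 = 7.86588%.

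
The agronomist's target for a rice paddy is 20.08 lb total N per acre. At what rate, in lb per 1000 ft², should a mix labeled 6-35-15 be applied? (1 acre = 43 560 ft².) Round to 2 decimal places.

Product per acre = 20.08 / 6% = 334.667 lb.
Convert to per 1000 ft²: 334.667 × 0.0229568 = 7.68289 lb.

7.68 lb of product per thousand sq ft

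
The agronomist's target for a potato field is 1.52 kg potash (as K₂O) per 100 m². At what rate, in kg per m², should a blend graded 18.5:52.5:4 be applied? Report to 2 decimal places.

0.38 kg of product per sq m

Product per 100 m² = 1.52 / 4% = 38 kg.
Convert to per m²: 38 × 0.01 = 0.38 kg.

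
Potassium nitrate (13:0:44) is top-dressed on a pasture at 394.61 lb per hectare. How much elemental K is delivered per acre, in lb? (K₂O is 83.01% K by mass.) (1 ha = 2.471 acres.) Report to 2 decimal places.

58.33 lb K per acre

K₂O per hectare = 394.61 × 44% = 173.628 lb.
Elemental K = 173.628 × 0.8301 = 144.129 lb per hectare.
Convert to per acre: 144.129 × 0.404694 = 58.3282 lb.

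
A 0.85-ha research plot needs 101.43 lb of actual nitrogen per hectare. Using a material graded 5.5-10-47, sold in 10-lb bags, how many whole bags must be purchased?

Product per hectare = 101.43 / 5.5% = 1844.18 lb.
Total product = 1844.18 × 0.85 = 1567.55 lb.
Bags = ⌈1567.55 / 10⌉ = 157.

157 bags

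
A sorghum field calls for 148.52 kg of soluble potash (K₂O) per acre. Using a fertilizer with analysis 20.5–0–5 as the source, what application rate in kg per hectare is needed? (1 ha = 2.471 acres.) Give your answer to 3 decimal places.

Product per acre = 148.52 / 5% = 2970.4 kg.
Convert to per hectare: 2970.4 × 2.471 = 7339.8584 kg.

7339.858 kg of product per hectare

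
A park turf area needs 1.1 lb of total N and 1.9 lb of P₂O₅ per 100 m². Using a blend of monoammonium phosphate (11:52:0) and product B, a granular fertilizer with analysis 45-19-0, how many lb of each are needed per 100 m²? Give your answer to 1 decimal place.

3.0 lb monoammonium phosphate, 1.7 lb product B

Let a = lb of monoammonium phosphate, b = lb of product B (per 100 m²).
N: 0.11·a + 0.45·b = 1.1
P₂O₅: 0.52·a + 0.19·b = 1.9
Solving simultaneously: a = 3.03144, b = 1.70343.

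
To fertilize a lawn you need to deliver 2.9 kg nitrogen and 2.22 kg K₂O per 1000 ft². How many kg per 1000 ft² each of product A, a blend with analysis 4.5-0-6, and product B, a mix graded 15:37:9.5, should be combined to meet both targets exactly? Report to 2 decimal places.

With a, b = kg per 1000 ft² of product A and product B:
N: 0.045·a + 0.15·b = 2.9
K₂O: 0.06·a + 0.095·b = 2.22
Eliminate b: (row1) − 0.15/0.095·(row2) → -0.0497368·a = -0.605263, so a = 12.1693.
Then b = (2.22 − 0.06·12.1693) / 0.095 = 15.6825.

12.17 kg product A, 15.68 kg product B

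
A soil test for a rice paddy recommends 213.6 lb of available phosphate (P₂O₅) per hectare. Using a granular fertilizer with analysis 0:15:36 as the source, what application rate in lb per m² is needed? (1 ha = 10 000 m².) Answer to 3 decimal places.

Product per hectare = 213.6 / 15% = 1424 lb.
Convert to per m²: 1424 × 0.0001 = 0.1424 lb.

0.142 lb of product per sq m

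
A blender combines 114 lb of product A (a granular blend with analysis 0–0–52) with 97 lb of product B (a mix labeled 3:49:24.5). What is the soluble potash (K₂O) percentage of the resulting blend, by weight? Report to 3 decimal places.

39.358% K₂O

Total mass = 114 + 97 = 211 lb.
K₂O mass = 52%×114 + 24.5%×97 = 83.045 lb.
% K₂O = 83.045 / 211 = 39.3578%.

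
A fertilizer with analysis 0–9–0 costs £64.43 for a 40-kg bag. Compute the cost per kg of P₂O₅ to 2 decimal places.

P₂O₅ in bag = 40 × 9% = 3.6 kg.
Cost per kg P₂O₅ = £64.43 / 3.6 = £17.8972.

£17.90 per kg P₂O₅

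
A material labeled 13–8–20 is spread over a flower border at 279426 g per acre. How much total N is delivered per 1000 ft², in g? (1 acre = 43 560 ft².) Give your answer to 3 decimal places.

833.916 g N per thousand sq ft

nitrogen per acre = 279426 × 13% = 36325.4 g.
Convert to per 1000 ft²: 36325.4 × 0.0229568 = 833.91598 g.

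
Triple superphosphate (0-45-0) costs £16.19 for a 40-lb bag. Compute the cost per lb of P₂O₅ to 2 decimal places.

P₂O₅ in bag = 40 × 45% = 18 lb.
Cost per lb P₂O₅ = £16.19 / 18 = £0.8994.

£0.90 per lb P₂O₅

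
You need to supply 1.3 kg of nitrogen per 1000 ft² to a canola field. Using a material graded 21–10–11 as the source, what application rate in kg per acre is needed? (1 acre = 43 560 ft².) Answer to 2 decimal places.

Product per 1000 ft² = 1.3 / 21% = 6.19048 kg.
Convert to per acre: 6.19048 × 43.56 = 269.657 kg.

269.66 kg of product per acre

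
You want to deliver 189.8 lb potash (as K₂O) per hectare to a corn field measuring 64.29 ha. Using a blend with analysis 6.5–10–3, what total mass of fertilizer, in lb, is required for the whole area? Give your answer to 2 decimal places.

406741.40 lb

Product per hectare = 189.8 / 3% = 6326.67 lb.
Total product = 6326.67 × 64.29 = 406741.4 lb.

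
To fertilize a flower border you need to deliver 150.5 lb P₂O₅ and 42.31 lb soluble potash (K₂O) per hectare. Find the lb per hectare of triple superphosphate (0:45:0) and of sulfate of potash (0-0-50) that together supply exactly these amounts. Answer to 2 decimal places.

Let a = lb of triple superphosphate, b = lb of sulfate of potash (per hectare).
P₂O₅: 0.45·a + 0·b = 150.5
K₂O: 0·a + 0.5·b = 42.31
Solving simultaneously: a = 334.444, b = 84.62.

334.44 lb triple superphosphate, 84.62 lb sulfate of potash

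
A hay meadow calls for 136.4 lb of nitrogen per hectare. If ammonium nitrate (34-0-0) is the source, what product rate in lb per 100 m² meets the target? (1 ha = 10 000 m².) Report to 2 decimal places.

Product per hectare = 136.4 / 34% = 401.176 lb.
Convert to per 100 m²: 401.176 × 0.01 = 4.01176 lb.

4.01 lb of product per hundred sq m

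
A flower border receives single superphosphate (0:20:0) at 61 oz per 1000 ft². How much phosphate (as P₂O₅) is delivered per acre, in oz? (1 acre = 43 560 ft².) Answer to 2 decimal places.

P₂O₅ per 1000 ft² = 61 × 20% = 12.2 oz.
Convert to per acre: 12.2 × 43.56 = 531.432 oz.

531.43 oz P₂O₅ per acre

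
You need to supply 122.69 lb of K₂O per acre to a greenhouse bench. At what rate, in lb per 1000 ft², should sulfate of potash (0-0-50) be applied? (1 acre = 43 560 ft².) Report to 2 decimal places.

5.63 lb of product per thousand sq ft

Product per acre = 122.69 / 50% = 245.38 lb.
Convert to per 1000 ft²: 245.38 × 0.0229568 = 5.63315 lb.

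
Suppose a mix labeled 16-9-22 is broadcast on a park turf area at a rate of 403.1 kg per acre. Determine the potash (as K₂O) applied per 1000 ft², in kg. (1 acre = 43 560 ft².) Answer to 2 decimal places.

K₂O per acre = 403.1 × 22% = 88.682 kg.
Convert to per 1000 ft²: 88.682 × 0.0229568 = 2.03586 kg.

2.04 kg K₂O per thousand sq ft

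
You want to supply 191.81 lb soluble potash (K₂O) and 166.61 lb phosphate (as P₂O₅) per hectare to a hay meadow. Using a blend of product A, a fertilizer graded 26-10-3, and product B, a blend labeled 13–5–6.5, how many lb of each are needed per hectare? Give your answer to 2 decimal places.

Per-hectare balance (a = product A, b = product B):
K₂O: 0.03·a + 0.065·b = 191.81
P₂O₅: 0.1·a + 0.05·b = 166.61
From row1: a = (191.81 − 0.065·b) / 0.03.
Into row2: 0.1·(191.81 − 0.065·b)/0.03 + 0.05·b = 166.61 → b = 2836.54, a = 247.83.

247.83 lb product A, 2836.54 lb product B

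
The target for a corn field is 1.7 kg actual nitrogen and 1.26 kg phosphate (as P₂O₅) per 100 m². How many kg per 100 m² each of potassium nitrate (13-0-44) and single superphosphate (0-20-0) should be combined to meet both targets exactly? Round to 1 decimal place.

Per-100 m² balance (a = potassium nitrate, b = single superphosphate):
N: 0.13·a + 0·b = 1.7
P₂O₅: 0·a + 0.2·b = 1.26
Solving simultaneously: a = 13.0769, b = 6.3.

13.1 kg potassium nitrate, 6.3 kg single superphosphate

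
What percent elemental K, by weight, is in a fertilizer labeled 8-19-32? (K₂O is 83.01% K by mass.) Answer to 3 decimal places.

%K = 32 × 0.8301 = 26.5632%.

26.563% K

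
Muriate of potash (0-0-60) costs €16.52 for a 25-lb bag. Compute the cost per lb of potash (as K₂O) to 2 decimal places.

€1.10 per lb K₂O

K₂O in bag = 25 × 60% = 15 lb.
Cost per lb K₂O = €16.52 / 15 = €1.1013.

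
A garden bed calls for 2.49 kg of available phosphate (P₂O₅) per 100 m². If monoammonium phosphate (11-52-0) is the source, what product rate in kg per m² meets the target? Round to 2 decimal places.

0.05 kg of product per sq m

Product per 100 m² = 2.49 / 52% = 4.78846 kg.
Convert to per m²: 4.78846 × 0.01 = 0.0478846 kg.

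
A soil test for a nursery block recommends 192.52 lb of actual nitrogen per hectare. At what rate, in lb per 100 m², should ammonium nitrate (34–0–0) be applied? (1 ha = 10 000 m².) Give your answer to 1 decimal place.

5.7 lb of product per hundred sq m

Product per hectare = 192.52 / 34% = 566.235 lb.
Convert to per 100 m²: 566.235 × 0.01 = 5.66235 lb.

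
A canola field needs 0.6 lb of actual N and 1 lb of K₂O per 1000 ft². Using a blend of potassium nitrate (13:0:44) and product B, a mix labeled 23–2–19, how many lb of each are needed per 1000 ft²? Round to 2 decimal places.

1.52 lb potassium nitrate, 1.75 lb product B

Per-1000 ft² balance (a = potassium nitrate, b = product B):
N: 0.13·a + 0.23·b = 0.6
K₂O: 0.44·a + 0.19·b = 1
Eliminate b: (row1) − 0.23/0.19·(row2) → -0.402632·a = -0.610526, so a = 1.51634.
Then b = (1 − 0.44·1.51634) / 0.19 = 1.75163.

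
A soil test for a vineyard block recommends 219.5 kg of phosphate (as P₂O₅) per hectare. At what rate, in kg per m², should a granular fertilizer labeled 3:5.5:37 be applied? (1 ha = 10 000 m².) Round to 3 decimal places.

Product per hectare = 219.5 / 5.5% = 3990.91 kg.
Convert to per m²: 3990.91 × 0.0001 = 0.399091 kg.

0.399 kg of product per sq m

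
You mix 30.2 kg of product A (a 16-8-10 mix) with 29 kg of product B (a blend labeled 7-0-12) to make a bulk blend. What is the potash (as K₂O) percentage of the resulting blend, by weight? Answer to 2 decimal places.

Total mass = 30.2 + 29 = 59.2 kg.
K₂O mass = 10%×30.2 + 12%×29 = 6.5 kg.
% K₂O = 6.5 / 59.2 = 10.9797%.

10.98% K₂O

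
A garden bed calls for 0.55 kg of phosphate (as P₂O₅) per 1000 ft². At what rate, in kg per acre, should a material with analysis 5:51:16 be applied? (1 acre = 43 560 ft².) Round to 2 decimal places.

46.98 kg of product per acre

Product per 1000 ft² = 0.55 / 51% = 1.07843 kg.
Convert to per acre: 1.07843 × 43.56 = 46.9765 kg.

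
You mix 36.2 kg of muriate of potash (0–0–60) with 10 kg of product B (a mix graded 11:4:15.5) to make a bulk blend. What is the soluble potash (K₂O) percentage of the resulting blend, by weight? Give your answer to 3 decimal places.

50.368% K₂O

Total mass = 36.2 + 10 = 46.2 kg.
K₂O mass = 60%×36.2 + 15.5%×10 = 23.27 kg.
% K₂O = 23.27 / 46.2 = 50.36797%.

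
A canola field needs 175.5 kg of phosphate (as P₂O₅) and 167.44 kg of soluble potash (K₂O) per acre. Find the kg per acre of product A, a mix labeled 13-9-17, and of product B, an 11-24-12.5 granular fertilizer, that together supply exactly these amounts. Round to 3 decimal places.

617.533 kg product A, 499.675 kg product B

Let a = kg of product A, b = kg of product B (per acre).
P₂O₅: 0.09·a + 0.24·b = 175.5
K₂O: 0.17·a + 0.125·b = 167.44
Solving simultaneously: a = 617.53299, b = 499.6751.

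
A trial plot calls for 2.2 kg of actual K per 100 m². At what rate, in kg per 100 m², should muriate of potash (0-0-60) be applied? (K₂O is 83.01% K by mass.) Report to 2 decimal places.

As K₂O: 2.2 / 0.8301 = 2.65028 kg per 100 m².
Product per 100 m² = 2.65028 / 60% = 4.41714 kg.

4.42 kg of product per hundred sq m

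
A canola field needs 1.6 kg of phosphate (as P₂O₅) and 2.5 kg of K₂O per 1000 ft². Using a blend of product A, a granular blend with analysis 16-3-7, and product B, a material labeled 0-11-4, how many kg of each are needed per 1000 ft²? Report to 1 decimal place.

32.5 kg product A, 5.7 kg product B

Per-1000 ft² balance (a = product A, b = product B):
P₂O₅: 0.03·a + 0.11·b = 1.6
K₂O: 0.07·a + 0.04·b = 2.5
Eliminate b: (row1) − 0.11/0.04·(row2) → -0.1625·a = -5.275, so a = 32.4615.
Then b = (2.5 − 0.07·32.4615) / 0.04 = 5.69231.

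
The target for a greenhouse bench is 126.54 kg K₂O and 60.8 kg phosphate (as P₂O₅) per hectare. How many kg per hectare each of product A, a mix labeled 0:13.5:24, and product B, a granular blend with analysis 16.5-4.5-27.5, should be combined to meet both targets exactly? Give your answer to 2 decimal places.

Per-hectare balance (a = product A, b = product B):
K₂O: 0.24·a + 0.275·b = 126.54
P₂O₅: 0.135·a + 0.045·b = 60.8
Eliminate b: (row1) − 0.275/0.045·(row2) → -0.585·a = -245.016, so a = 418.83001.
Then b = (60.8 − 0.135·418.83001) / 0.045 = 94.6211.

418.83 kg product A, 94.62 kg product B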